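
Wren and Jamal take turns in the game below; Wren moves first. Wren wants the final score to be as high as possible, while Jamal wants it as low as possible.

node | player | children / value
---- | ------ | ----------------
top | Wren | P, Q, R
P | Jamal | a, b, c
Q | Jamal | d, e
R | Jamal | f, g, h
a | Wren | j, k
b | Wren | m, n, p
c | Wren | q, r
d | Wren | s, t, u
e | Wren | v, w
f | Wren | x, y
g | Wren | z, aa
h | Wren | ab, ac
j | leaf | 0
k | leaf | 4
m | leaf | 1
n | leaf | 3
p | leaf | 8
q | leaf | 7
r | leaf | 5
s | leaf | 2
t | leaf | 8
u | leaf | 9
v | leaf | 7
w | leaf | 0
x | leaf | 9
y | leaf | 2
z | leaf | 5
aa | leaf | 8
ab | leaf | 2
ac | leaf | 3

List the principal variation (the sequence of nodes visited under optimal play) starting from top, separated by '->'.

top -> Q -> e -> v

a (Wren): max(0, 4) = 4
b (Wren): max(1, 3, 8) = 8
c (Wren): max(7, 5) = 7
P (Jamal): min(4, 8, 7) = 4
d (Wren): max(2, 8, 9) = 9
e (Wren): max(7, 0) = 7
Q (Jamal): min(9, 7) = 7
f (Wren): max(9, 2) = 9
g (Wren): max(5, 8) = 8
h (Wren): max(2, 3) = 3
R (Jamal): min(9, 8, 3) = 3
top (Wren): max(4, 7, 3) = 7
At top, Wren picks Q (highest: 7).
At Q, Jamal picks e (lowest: 7).
At e, Wren picks v (highest: 7).
Terminal value 7.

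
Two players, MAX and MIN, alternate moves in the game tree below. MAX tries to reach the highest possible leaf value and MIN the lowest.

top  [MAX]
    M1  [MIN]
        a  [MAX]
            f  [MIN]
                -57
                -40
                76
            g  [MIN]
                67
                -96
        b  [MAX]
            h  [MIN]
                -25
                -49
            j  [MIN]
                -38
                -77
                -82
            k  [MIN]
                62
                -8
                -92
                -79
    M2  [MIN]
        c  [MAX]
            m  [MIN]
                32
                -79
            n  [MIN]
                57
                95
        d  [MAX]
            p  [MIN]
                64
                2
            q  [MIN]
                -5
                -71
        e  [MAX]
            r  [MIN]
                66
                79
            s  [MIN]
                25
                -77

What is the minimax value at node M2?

2

m (MIN): min(32, -79) = -79
n (MIN): min(57, 95) = 57
c (MAX): max(-79, 57) = 57
p (MIN): min(64, 2) = 2
q (MIN): min(-5, -71) = -71
d (MAX): max(2, -71) = 2
r (MIN): min(66, 79) = 66
s (MIN): min(25, -77) = -77
e (MAX): max(66, -77) = 66
M2 (MIN): min(57, 2, 66) = 2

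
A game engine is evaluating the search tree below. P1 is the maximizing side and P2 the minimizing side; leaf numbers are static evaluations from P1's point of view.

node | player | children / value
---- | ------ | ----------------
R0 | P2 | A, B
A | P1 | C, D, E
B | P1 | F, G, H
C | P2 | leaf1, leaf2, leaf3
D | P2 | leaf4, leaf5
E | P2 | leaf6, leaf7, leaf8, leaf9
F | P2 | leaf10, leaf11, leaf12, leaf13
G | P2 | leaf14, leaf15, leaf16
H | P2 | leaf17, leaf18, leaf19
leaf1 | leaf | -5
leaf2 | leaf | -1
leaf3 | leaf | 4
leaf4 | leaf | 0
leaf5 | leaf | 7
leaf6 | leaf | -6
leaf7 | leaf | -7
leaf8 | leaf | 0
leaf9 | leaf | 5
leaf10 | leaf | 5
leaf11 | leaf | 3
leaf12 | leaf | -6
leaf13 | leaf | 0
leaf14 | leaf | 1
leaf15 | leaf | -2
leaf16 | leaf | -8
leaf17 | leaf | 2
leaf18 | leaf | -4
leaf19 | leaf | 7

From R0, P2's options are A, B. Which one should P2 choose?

B

C (P2): min(-5, -1, 4) = -5
D (P2): min(0, 7) = 0
E (P2): min(-6, -7, 0, 5) = -7
A (P1): max(-5, 0, -7) = 0
F (P2): min(5, 3, -6, 0) = -6
G (P2): min(1, -2, -8) = -8
H (P2): min(2, -4, 7) = -4
B (P1): max(-6, -8, -4) = -4
R0 (P2): min(0, -4) = -4
P2 at R0 wants the lowest of {A=0, B=-4}, so chooses B.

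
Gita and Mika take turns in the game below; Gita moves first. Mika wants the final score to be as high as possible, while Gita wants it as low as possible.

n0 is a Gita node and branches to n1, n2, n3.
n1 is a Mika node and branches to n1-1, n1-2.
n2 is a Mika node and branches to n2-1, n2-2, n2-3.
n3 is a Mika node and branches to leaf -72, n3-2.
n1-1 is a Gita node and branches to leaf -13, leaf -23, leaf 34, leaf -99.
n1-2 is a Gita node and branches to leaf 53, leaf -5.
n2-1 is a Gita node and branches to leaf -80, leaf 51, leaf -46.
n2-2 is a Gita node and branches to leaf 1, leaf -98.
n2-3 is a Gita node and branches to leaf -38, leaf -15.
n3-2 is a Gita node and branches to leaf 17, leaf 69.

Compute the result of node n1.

-5

n1-1 (Gita): min(-13, -23, 34, -99) = -99
n1-2 (Gita): min(53, -5) = -5
n1 (Mika): max(-99, -5) = -5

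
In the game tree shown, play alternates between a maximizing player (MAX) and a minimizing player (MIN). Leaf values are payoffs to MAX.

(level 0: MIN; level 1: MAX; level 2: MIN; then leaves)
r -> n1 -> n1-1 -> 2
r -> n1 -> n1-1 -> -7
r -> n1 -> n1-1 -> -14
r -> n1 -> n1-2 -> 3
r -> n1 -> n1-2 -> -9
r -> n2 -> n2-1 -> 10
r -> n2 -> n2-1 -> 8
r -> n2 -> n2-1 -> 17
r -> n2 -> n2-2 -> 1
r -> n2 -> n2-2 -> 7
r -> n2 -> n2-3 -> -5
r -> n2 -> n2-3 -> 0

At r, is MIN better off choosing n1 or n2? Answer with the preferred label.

n1-1 (MIN): min(2, -7, -14) = -14
n1-2 (MIN): min(3, -9) = -9
n1 (MAX): max(-14, -9) = -9
n2-1 (MIN): min(10, 8, 17) = 8
n2-2 (MIN): min(1, 7) = 1
n2-3 (MIN): min(-5, 0) = -5
n2 (MAX): max(8, 1, -5) = 8
MIN prefers the lower value; n1=-9, n2=8. n1 is better since -9 < 8.

n1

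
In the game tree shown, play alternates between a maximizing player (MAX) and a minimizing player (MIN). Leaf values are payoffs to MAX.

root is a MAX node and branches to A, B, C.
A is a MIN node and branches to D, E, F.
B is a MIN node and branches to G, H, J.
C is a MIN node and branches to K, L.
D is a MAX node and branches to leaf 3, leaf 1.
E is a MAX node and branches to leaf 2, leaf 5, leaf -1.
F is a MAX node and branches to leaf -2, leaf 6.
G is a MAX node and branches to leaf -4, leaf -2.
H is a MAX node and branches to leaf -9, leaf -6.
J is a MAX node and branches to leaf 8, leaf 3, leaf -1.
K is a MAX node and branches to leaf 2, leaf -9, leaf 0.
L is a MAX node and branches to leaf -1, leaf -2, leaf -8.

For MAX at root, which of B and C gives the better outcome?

G (MAX): max(-4, -2) = -2
H (MAX): max(-9, -6) = -6
J (MAX): max(8, 3, -1) = 8
B (MIN): min(-2, -6, 8) = -6
K (MAX): max(2, -9, 0) = 2
L (MAX): max(-1, -2, -8) = -1
C (MIN): min(2, -1) = -1
MAX prefers the higher value; B=-6, C=-1. C is better since -1 > -6.

C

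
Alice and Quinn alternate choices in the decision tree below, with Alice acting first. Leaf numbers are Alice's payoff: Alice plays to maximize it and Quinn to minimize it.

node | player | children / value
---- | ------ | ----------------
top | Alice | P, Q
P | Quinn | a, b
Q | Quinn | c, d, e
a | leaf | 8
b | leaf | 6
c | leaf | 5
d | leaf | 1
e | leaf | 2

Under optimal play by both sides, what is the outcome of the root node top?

6

P (Quinn): min(8, 6) = 6
Q (Quinn): min(5, 1, 2) = 1
top (Alice): max(6, 1) = 6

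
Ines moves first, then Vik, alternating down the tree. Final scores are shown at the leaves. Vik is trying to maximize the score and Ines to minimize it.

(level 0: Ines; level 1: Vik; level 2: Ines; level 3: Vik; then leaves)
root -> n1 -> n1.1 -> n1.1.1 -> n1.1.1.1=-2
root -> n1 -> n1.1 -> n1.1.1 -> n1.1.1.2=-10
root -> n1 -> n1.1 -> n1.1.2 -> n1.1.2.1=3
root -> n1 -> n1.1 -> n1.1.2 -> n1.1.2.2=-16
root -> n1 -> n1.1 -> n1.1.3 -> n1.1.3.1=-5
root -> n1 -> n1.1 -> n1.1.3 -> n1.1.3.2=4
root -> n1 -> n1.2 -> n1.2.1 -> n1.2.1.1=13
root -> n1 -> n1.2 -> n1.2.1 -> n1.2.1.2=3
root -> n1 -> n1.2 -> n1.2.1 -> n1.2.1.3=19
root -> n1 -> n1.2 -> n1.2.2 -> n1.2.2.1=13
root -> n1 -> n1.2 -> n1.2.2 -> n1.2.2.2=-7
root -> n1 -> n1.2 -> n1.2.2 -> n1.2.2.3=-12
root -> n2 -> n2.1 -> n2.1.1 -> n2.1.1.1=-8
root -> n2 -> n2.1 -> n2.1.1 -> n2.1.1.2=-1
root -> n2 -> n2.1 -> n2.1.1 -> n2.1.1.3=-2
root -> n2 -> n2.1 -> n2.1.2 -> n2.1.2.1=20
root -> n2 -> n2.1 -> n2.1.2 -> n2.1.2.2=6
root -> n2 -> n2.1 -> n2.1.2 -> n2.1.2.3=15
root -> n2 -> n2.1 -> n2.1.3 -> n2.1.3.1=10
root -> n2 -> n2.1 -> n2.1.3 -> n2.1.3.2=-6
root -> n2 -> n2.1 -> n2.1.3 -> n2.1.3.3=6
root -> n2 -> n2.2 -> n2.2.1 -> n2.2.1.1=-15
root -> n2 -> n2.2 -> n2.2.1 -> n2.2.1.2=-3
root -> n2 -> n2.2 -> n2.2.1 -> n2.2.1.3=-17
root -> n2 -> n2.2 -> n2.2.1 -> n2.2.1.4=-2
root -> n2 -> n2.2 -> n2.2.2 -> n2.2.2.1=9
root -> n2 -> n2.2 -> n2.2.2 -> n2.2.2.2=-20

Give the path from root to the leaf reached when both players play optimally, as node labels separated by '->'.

root -> n2 -> n2.1 -> n2.1.1 -> n2.1.1.2

n1.1.1 (Vik): max(-2, -10) = -2
n1.1.2 (Vik): max(3, -16) = 3
n1.1.3 (Vik): max(-5, 4) = 4
n1.1 (Ines): min(-2, 3, 4) = -2
n1.2.1 (Vik): max(13, 3, 19) = 19
n1.2.2 (Vik): max(13, -7, -12) = 13
n1.2 (Ines): min(19, 13) = 13
n1 (Vik): max(-2, 13) = 13
n2.1.1 (Vik): max(-8, -1, -2) = -1
n2.1.2 (Vik): max(20, 6, 15) = 20
n2.1.3 (Vik): max(10, -6, 6) = 10
n2.1 (Ines): min(-1, 20, 10) = -1
n2.2.1 (Vik): max(-15, -3, -17, -2) = -2
n2.2.2 (Vik): max(9, -20) = 9
n2.2 (Ines): min(-2, 9) = -2
n2 (Vik): max(-1, -2) = -1
root (Ines): min(13, -1) = -1
At root, Ines picks n2 (lowest: -1).
At n2, Vik picks n2.1 (highest: -1).
At n2.1, Ines picks n2.1.1 (lowest: -1).
At n2.1.1, Vik picks n2.1.1.2 (highest: -1).
Terminal value -1.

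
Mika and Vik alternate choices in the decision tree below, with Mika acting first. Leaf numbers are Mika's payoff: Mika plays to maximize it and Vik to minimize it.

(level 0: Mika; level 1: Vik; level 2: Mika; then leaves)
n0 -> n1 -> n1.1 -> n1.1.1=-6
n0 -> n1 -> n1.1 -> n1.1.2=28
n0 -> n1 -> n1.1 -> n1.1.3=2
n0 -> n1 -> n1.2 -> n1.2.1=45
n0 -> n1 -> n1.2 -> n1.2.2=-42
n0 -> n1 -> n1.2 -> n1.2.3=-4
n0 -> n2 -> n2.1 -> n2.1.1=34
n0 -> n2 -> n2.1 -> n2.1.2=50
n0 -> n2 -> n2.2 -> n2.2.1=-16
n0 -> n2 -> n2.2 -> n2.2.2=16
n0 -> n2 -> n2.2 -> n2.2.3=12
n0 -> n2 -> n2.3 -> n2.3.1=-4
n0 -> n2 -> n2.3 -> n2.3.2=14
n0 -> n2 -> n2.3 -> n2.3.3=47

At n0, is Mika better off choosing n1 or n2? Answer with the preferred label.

n1

n1.1 (Mika): max(-6, 28, 2) = 28
n1.2 (Mika): max(45, -42, -4) = 45
n1 (Vik): min(28, 45) = 28
n2.1 (Mika): max(34, 50) = 50
n2.2 (Mika): max(-16, 16, 12) = 16
n2.3 (Mika): max(-4, 14, 47) = 47
n2 (Vik): min(50, 16, 47) = 16
Mika prefers the higher value; n1=28, n2=16. n1 is better since 28 > 16.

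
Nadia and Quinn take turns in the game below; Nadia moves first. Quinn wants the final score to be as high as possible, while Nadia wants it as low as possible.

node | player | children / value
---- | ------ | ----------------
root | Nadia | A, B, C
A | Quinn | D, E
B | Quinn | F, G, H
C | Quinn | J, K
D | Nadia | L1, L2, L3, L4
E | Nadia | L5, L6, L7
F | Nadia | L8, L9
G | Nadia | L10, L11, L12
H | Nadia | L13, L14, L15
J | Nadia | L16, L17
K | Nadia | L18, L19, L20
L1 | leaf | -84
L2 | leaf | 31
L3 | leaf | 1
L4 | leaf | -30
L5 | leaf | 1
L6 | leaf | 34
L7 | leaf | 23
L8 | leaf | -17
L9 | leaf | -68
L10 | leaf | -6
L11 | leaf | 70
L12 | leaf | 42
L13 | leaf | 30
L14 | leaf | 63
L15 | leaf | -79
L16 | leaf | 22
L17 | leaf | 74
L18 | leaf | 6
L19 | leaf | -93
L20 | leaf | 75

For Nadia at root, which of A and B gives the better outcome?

B

D (Nadia): min(-84, 31, 1, -30) = -84
E (Nadia): min(1, 34, 23) = 1
A (Quinn): max(-84, 1) = 1
F (Nadia): min(-17, -68) = -68
G (Nadia): min(-6, 70, 42) = -6
H (Nadia): min(30, 63, -79) = -79
B (Quinn): max(-68, -6, -79) = -6
Nadia prefers the lower value; A=1, B=-6. B is better since -6 < 1.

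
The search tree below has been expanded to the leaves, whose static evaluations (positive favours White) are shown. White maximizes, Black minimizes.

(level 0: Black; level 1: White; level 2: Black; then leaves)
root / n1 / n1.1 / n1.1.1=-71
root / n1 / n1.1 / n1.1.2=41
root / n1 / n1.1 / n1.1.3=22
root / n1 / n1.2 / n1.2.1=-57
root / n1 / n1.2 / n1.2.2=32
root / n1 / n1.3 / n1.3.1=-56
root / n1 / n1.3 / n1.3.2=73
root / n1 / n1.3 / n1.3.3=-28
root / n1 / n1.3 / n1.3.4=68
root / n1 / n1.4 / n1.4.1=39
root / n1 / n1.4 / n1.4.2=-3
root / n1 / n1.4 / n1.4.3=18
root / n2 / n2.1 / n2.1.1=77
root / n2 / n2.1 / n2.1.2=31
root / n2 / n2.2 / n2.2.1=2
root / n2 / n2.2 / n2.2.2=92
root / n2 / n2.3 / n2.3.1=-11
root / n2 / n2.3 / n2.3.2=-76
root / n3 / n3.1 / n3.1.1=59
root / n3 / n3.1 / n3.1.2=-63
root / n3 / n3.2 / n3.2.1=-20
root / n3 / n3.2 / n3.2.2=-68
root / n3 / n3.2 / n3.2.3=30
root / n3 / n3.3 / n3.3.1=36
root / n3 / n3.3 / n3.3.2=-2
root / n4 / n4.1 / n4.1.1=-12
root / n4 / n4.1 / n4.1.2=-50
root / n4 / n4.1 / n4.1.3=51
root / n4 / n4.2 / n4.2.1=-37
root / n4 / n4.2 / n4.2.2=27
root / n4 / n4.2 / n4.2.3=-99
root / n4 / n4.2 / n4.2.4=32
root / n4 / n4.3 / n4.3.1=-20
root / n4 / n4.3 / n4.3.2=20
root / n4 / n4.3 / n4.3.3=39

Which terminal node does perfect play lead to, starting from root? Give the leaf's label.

n4.3.1

n1.1 (Black): min(-71, 41, 22) = -71
n1.2 (Black): min(-57, 32) = -57
n1.3 (Black): min(-56, 73, -28, 68) = -56
n1.4 (Black): min(39, -3, 18) = -3
n1 (White): max(-71, -57, -56, -3) = -3
n2.1 (Black): min(77, 31) = 31
n2.2 (Black): min(2, 92) = 2
n2.3 (Black): min(-11, -76) = -76
n2 (White): max(31, 2, -76) = 31
n3.1 (Black): min(59, -63) = -63
n3.2 (Black): min(-20, -68, 30) = -68
n3.3 (Black): min(36, -2) = -2
n3 (White): max(-63, -68, -2) = -2
n4.1 (Black): min(-12, -50, 51) = -50
n4.2 (Black): min(-37, 27, -99, 32) = -99
n4.3 (Black): min(-20, 20, 39) = -20
n4 (White): max(-50, -99, -20) = -20
root (Black): min(-3, 31, -2, -20) = -20
At root, Black picks n4 (lowest: -20).
At n4, White picks n4.3 (highest: -20).
At n4.3, Black picks n4.3.1 (lowest: -20).
Terminal value -20.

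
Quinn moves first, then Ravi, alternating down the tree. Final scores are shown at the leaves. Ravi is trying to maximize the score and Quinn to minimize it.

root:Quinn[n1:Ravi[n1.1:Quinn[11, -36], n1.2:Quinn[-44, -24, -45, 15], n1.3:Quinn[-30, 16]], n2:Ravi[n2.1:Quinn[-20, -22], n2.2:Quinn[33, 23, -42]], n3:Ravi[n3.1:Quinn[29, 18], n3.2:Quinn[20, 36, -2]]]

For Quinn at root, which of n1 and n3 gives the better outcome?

n1

n1.1 (Quinn): min(11, -36) = -36
n1.2 (Quinn): min(-44, -24, -45, 15) = -45
n1.3 (Quinn): min(-30, 16) = -30
n1 (Ravi): max(-36, -45, -30) = -30
n3.1 (Quinn): min(29, 18) = 18
n3.2 (Quinn): min(20, 36, -2) = -2
n3 (Ravi): max(18, -2) = 18
Quinn prefers the lower value; n1=-30, n3=18. n1 is better since -30 < 18.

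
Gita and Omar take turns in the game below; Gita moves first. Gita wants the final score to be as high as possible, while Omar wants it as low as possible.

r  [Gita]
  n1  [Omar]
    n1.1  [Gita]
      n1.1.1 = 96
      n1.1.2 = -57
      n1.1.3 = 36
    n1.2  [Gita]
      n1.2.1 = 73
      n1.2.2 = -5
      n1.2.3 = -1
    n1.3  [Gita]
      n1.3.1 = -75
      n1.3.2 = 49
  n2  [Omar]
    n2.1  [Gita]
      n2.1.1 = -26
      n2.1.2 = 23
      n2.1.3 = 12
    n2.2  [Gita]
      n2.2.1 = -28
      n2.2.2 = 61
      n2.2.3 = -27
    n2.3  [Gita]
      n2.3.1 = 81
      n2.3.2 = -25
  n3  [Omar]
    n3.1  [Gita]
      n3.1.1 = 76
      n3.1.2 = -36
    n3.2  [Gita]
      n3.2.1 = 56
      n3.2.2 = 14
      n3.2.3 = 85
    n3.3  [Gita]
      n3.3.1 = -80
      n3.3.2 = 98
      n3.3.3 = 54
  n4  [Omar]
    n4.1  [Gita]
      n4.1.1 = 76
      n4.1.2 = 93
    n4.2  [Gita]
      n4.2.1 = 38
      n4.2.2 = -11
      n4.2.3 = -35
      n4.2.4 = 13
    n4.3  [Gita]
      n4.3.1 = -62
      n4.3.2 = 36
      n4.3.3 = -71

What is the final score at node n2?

n2.1 (Gita): max(-26, 23, 12) = 23
n2.2 (Gita): max(-28, 61, -27) = 61
n2.3 (Gita): max(81, -25) = 81
n2 (Omar): min(23, 61, 81) = 23

23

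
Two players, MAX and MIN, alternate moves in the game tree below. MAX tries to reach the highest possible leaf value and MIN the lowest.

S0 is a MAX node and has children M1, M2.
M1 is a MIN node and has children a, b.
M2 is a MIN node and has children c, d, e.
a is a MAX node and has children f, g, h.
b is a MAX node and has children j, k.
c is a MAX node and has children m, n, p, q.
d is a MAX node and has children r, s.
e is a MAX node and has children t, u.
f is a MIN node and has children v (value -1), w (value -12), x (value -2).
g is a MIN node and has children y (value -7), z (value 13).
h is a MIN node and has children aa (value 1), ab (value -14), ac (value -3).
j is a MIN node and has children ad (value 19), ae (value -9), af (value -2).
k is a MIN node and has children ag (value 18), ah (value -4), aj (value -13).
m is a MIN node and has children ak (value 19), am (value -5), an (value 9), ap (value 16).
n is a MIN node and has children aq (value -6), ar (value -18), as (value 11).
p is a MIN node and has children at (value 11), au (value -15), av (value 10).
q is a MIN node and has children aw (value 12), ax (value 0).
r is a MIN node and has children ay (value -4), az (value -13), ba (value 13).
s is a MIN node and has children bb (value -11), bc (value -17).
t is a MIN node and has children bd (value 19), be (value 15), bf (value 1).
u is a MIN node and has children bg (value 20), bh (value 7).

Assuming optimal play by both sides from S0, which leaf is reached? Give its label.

f (MIN): min(-1, -12, -2) = -12
g (MIN): min(-7, 13) = -7
h (MIN): min(1, -14, -3) = -14
a (MAX): max(-12, -7, -14) = -7
j (MIN): min(19, -9, -2) = -9
k (MIN): min(18, -4, -13) = -13
b (MAX): max(-9, -13) = -9
M1 (MIN): min(-7, -9) = -9
m (MIN): min(19, -5, 9, 16) = -5
n (MIN): min(-6, -18, 11) = -18
p (MIN): min(11, -15, 10) = -15
q (MIN): min(12, 0) = 0
c (MAX): max(-5, -18, -15, 0) = 0
r (MIN): min(-4, -13, 13) = -13
s (MIN): min(-11, -17) = -17
d (MAX): max(-13, -17) = -13
t (MIN): min(19, 15, 1) = 1
u (MIN): min(20, 7) = 7
e (MAX): max(1, 7) = 7
M2 (MIN): min(0, -13, 7) = -13
S0 (MAX): max(-9, -13) = -9
At S0, MAX picks M1 (highest: -9).
At M1, MIN picks b (lowest: -9).
At b, MAX picks j (highest: -9).
At j, MIN picks ae (lowest: -9).
Terminal value -9.

ae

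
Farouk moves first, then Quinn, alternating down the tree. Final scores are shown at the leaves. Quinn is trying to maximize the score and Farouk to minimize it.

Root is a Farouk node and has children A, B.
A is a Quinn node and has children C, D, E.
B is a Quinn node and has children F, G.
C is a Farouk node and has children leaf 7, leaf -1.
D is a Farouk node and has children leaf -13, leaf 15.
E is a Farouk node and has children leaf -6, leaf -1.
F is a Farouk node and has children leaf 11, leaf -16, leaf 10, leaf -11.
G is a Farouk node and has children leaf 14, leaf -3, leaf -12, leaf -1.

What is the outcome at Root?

-12

C (Farouk): min(7, -1) = -1
D (Farouk): min(-13, 15) = -13
E (Farouk): min(-6, -1) = -6
A (Quinn): max(-1, -13, -6) = -1
F (Farouk): min(11, -16, 10, -11) = -16
G (Farouk): min(14, -3, -12, -1) = -12
B (Quinn): max(-16, -12) = -12
Root (Farouk): min(-1, -12) = -12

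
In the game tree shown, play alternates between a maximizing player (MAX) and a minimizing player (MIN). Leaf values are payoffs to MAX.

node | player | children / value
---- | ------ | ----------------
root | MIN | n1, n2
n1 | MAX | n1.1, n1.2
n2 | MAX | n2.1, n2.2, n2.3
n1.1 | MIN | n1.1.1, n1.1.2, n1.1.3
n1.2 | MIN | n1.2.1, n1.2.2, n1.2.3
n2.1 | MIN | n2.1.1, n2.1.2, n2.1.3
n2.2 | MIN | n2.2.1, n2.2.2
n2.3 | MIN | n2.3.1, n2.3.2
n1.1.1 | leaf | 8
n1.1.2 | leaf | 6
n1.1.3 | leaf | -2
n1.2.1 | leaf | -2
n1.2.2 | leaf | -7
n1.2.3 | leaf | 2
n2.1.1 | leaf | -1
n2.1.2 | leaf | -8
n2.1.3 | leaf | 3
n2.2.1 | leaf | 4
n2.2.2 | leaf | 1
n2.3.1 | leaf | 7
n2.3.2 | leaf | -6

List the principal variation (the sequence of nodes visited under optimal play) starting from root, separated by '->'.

n1.1 (MIN): min(8, 6, -2) = -2
n1.2 (MIN): min(-2, -7, 2) = -7
n1 (MAX): max(-2, -7) = -2
n2.1 (MIN): min(-1, -8, 3) = -8
n2.2 (MIN): min(4, 1) = 1
n2.3 (MIN): min(7, -6) = -6
n2 (MAX): max(-8, 1, -6) = 1
root (MIN): min(-2, 1) = -2
At root, MIN picks n1 (lowest: -2).
At n1, MAX picks n1.1 (highest: -2).
At n1.1, MIN picks n1.1.3 (lowest: -2).
Terminal value -2.

root -> n1 -> n1.1 -> n1.1.3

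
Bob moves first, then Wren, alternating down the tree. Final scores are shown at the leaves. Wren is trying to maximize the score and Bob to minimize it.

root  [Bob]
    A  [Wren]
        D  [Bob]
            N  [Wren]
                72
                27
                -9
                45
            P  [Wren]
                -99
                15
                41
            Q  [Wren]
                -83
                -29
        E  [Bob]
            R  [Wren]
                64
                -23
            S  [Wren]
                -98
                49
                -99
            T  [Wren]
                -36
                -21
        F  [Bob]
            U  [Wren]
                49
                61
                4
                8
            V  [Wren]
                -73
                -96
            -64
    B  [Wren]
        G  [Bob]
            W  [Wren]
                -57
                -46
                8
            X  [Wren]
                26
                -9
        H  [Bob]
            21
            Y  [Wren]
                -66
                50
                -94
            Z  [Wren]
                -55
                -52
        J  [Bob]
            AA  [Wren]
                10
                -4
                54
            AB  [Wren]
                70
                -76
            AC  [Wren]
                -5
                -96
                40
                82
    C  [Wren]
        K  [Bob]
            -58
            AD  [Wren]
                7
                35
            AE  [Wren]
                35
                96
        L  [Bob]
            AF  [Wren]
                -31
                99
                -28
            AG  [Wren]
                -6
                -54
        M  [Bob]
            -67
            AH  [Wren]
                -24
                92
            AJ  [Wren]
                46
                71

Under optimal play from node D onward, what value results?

N (Wren): max(72, 27, -9, 45) = 72
P (Wren): max(-99, 15, 41) = 41
Q (Wren): max(-83, -29) = -29
D (Bob): min(72, 41, -29) = -29

-29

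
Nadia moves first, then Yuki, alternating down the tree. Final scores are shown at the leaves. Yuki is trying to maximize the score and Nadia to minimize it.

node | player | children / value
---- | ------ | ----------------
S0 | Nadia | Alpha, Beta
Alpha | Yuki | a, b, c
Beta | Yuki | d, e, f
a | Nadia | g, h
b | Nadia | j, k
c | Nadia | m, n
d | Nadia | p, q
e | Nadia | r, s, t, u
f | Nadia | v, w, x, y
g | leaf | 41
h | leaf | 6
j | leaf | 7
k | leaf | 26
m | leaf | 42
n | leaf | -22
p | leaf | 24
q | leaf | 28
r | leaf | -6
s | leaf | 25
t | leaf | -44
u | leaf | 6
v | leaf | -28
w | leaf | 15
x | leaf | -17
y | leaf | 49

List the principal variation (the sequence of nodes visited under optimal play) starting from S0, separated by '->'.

a (Nadia): min(41, 6) = 6
b (Nadia): min(7, 26) = 7
c (Nadia): min(42, -22) = -22
Alpha (Yuki): max(6, 7, -22) = 7
d (Nadia): min(24, 28) = 24
e (Nadia): min(-6, 25, -44, 6) = -44
f (Nadia): min(-28, 15, -17, 49) = -28
Beta (Yuki): max(24, -44, -28) = 24
S0 (Nadia): min(7, 24) = 7
At S0, Nadia picks Alpha (lowest: 7).
At Alpha, Yuki picks b (highest: 7).
At b, Nadia picks j (lowest: 7).
Terminal value 7.

S0 -> Alpha -> b -> j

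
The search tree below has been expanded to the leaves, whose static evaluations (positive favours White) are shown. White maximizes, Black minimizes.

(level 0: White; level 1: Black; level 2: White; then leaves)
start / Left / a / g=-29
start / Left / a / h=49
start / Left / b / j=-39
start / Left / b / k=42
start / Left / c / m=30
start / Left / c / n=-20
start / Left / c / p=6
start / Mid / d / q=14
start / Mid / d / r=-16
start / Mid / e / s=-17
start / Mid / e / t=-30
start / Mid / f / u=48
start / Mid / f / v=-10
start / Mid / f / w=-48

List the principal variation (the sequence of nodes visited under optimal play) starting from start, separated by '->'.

a (White): max(-29, 49) = 49
b (White): max(-39, 42) = 42
c (White): max(30, -20, 6) = 30
Left (Black): min(49, 42, 30) = 30
d (White): max(14, -16) = 14
e (White): max(-17, -30) = -17
f (White): max(48, -10, -48) = 48
Mid (Black): min(14, -17, 48) = -17
start (White): max(30, -17) = 30
At start, White picks Left (highest: 30).
At Left, Black picks c (lowest: 30).
At c, White picks m (highest: 30).
Terminal value 30.

start -> Left -> c -> m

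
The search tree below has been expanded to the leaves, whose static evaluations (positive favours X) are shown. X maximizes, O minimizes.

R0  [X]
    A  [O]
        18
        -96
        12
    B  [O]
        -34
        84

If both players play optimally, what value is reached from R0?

A (O): min(18, -96, 12) = -96
B (O): min(-34, 84) = -34
R0 (X): max(-96, -34) = -34

-34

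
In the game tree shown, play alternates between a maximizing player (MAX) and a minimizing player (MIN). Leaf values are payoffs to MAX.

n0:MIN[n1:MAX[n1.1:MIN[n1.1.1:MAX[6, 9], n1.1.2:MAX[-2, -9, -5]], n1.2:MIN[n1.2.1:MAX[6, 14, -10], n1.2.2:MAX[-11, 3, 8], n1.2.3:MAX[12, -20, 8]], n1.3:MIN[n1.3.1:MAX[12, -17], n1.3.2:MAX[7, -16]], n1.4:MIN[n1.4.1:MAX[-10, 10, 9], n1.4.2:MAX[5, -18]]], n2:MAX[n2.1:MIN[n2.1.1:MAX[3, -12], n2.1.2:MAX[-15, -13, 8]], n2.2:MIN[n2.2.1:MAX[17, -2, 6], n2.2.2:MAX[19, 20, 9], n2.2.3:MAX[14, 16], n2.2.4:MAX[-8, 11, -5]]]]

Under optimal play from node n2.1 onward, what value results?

3

n2.1.1 (MAX): max(3, -12) = 3
n2.1.2 (MAX): max(-15, -13, 8) = 8
n2.1 (MIN): min(3, 8) = 3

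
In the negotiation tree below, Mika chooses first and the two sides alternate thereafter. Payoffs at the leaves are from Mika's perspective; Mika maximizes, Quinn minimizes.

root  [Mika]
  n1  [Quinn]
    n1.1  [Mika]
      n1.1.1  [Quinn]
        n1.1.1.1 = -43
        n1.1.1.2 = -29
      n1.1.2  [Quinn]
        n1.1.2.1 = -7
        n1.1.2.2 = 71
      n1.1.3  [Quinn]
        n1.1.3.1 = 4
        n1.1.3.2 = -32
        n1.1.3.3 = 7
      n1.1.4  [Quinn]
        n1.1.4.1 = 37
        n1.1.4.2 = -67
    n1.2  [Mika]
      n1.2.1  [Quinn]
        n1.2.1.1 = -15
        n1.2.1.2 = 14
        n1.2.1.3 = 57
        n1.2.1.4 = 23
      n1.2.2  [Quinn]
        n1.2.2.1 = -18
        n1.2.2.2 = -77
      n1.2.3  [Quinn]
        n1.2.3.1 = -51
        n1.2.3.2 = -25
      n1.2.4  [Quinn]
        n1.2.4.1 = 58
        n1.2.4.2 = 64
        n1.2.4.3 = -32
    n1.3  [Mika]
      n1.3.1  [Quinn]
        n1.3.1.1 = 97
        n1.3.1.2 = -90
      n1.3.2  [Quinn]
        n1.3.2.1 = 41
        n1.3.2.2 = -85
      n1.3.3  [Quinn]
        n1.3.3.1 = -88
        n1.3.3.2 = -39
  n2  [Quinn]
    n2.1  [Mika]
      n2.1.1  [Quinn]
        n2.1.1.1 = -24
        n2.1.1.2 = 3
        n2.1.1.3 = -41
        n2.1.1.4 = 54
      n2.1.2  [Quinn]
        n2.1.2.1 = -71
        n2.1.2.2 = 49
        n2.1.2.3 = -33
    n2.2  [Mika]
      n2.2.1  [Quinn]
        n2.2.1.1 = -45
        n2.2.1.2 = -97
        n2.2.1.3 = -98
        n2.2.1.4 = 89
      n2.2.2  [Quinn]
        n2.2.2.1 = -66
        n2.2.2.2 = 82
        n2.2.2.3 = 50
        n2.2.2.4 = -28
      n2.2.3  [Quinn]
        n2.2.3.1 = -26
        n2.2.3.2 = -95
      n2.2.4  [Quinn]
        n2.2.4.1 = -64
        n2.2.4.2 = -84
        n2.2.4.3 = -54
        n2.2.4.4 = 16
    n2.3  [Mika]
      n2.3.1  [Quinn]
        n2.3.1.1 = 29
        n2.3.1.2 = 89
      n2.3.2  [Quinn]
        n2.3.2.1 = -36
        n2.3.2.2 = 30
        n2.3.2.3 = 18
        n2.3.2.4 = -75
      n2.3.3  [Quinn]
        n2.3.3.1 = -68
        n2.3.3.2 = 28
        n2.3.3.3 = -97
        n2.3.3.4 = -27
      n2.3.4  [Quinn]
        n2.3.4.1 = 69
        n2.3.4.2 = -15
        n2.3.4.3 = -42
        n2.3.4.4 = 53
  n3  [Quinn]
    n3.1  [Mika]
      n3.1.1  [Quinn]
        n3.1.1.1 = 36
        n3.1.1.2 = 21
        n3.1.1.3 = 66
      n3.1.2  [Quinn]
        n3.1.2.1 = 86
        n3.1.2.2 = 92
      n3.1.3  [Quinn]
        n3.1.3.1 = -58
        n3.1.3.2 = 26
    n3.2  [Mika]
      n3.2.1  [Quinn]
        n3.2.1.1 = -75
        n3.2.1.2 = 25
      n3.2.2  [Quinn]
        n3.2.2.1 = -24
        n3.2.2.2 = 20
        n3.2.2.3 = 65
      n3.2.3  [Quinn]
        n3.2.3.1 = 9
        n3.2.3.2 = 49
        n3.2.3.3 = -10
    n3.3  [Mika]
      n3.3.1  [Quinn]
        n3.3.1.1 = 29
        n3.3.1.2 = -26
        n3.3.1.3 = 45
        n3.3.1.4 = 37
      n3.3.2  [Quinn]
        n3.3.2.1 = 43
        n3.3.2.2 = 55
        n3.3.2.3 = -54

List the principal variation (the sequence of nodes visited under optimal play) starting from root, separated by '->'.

root -> n3 -> n3.3 -> n3.3.1 -> n3.3.1.2

n1.1.1 (Quinn): min(-43, -29) = -43
n1.1.2 (Quinn): min(-7, 71) = -7
n1.1.3 (Quinn): min(4, -32, 7) = -32
n1.1.4 (Quinn): min(37, -67) = -67
n1.1 (Mika): max(-43, -7, -32, -67) = -7
n1.2.1 (Quinn): min(-15, 14, 57, 23) = -15
n1.2.2 (Quinn): min(-18, -77) = -77
n1.2.3 (Quinn): min(-51, -25) = -51
n1.2.4 (Quinn): min(58, 64, -32) = -32
n1.2 (Mika): max(-15, -77, -51, -32) = -15
n1.3.1 (Quinn): min(97, -90) = -90
n1.3.2 (Quinn): min(41, -85) = -85
n1.3.3 (Quinn): min(-88, -39) = -88
n1.3 (Mika): max(-90, -85, -88) = -85
n1 (Quinn): min(-7, -15, -85) = -85
n2.1.1 (Quinn): min(-24, 3, -41, 54) = -41
n2.1.2 (Quinn): min(-71, 49, -33) = -71
n2.1 (Mika): max(-41, -71) = -41
n2.2.1 (Quinn): min(-45, -97, -98, 89) = -98
n2.2.2 (Quinn): min(-66, 82, 50, -28) = -66
n2.2.3 (Quinn): min(-26, -95) = -95
n2.2.4 (Quinn): min(-64, -84, -54, 16) = -84
n2.2 (Mika): max(-98, -66, -95, -84) = -66
n2.3.1 (Quinn): min(29, 89) = 29
n2.3.2 (Quinn): min(-36, 30, 18, -75) = -75
n2.3.3 (Quinn): min(-68, 28, -97, -27) = -97
n2.3.4 (Quinn): min(69, -15, -42, 53) = -42
n2.3 (Mika): max(29, -75, -97, -42) = 29
n2 (Quinn): min(-41, -66, 29) = -66
n3.1.1 (Quinn): min(36, 21, 66) = 21
n3.1.2 (Quinn): min(86, 92) = 86
n3.1.3 (Quinn): min(-58, 26) = -58
n3.1 (Mika): max(21, 86, -58) = 86
n3.2.1 (Quinn): min(-75, 25) = -75
n3.2.2 (Quinn): min(-24, 20, 65) = -24
n3.2.3 (Quinn): min(9, 49, -10) = -10
n3.2 (Mika): max(-75, -24, -10) = -10
n3.3.1 (Quinn): min(29, -26, 45, 37) = -26
n3.3.2 (Quinn): min(43, 55, -54) = -54
n3.3 (Mika): max(-26, -54) = -26
n3 (Quinn): min(86, -10, -26) = -26
root (Mika): max(-85, -66, -26) = -26
At root, Mika picks n3 (highest: -26).
At n3, Quinn picks n3.3 (lowest: -26).
At n3.3, Mika picks n3.3.1 (highest: -26).
At n3.3.1, Quinn picks n3.3.1.2 (lowest: -26).
Terminal value -26.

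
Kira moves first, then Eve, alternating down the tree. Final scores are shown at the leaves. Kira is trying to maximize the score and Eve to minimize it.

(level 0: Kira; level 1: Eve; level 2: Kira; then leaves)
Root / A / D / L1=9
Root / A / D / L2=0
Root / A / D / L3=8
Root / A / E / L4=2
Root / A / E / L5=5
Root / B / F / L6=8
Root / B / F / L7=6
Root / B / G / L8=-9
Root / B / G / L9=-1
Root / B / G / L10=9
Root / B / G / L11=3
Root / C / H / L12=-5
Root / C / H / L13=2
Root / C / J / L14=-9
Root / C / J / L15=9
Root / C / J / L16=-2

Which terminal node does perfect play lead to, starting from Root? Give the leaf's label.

D (Kira): max(9, 0, 8) = 9
E (Kira): max(2, 5) = 5
A (Eve): min(9, 5) = 5
F (Kira): max(8, 6) = 8
G (Kira): max(-9, -1, 9, 3) = 9
B (Eve): min(8, 9) = 8
H (Kira): max(-5, 2) = 2
J (Kira): max(-9, 9, -2) = 9
C (Eve): min(2, 9) = 2
Root (Kira): max(5, 8, 2) = 8
At Root, Kira picks B (highest: 8).
At B, Eve picks F (lowest: 8).
At F, Kira picks L6 (highest: 8).
Terminal value 8.

L6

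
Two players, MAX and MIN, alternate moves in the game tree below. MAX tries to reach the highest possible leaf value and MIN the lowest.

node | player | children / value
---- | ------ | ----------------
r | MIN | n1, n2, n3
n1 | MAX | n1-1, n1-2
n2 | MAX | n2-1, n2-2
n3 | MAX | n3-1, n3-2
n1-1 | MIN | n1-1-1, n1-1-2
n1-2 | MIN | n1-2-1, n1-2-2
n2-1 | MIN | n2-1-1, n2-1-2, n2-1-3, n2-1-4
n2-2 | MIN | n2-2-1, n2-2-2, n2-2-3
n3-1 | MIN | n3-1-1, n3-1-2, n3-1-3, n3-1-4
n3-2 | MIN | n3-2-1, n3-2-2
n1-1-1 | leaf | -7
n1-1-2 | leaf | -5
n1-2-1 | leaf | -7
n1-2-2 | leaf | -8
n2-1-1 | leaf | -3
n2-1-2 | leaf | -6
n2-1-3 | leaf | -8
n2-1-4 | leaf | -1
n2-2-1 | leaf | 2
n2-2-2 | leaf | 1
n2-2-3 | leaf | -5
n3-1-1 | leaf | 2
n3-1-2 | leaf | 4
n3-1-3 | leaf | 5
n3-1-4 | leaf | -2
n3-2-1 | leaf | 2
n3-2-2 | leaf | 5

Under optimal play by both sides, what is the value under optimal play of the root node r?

-7

n1-1 (MIN): min(-7, -5) = -7
n1-2 (MIN): min(-7, -8) = -8
n1 (MAX): max(-7, -8) = -7
n2-1 (MIN): min(-3, -6, -8, -1) = -8
n2-2 (MIN): min(2, 1, -5) = -5
n2 (MAX): max(-8, -5) = -5
n3-1 (MIN): min(2, 4, 5, -2) = -2
n3-2 (MIN): min(2, 5) = 2
n3 (MAX): max(-2, 2) = 2
r (MIN): min(-7, -5, 2) = -7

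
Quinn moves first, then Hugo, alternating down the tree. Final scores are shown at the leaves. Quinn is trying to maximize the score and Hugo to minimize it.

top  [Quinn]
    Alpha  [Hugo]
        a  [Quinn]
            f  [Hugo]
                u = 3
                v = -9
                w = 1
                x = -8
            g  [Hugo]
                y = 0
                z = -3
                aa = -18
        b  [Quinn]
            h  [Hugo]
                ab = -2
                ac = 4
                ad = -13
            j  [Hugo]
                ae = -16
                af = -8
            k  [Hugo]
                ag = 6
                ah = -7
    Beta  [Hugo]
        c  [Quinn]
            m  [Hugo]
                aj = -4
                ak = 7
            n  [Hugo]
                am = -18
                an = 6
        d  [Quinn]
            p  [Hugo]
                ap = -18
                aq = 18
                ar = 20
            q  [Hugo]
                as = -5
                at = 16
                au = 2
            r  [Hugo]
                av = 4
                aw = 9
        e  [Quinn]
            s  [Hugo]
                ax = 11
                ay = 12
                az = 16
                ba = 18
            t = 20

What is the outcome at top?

-4

f (Hugo): min(3, -9, 1, -8) = -9
g (Hugo): min(0, -3, -18) = -18
a (Quinn): max(-9, -18) = -9
h (Hugo): min(-2, 4, -13) = -13
j (Hugo): min(-16, -8) = -16
k (Hugo): min(6, -7) = -7
b (Quinn): max(-13, -16, -7) = -7
Alpha (Hugo): min(-9, -7) = -9
m (Hugo): min(-4, 7) = -4
n (Hugo): min(-18, 6) = -18
c (Quinn): max(-4, -18) = -4
p (Hugo): min(-18, 18, 20) = -18
q (Hugo): min(-5, 16, 2) = -5
r (Hugo): min(4, 9) = 4
d (Quinn): max(-18, -5, 4) = 4
s (Hugo): min(11, 12, 16, 18) = 11
e (Quinn): max(11, 20) = 20
Beta (Hugo): min(-4, 4, 20) = -4
top (Quinn): max(-9, -4) = -4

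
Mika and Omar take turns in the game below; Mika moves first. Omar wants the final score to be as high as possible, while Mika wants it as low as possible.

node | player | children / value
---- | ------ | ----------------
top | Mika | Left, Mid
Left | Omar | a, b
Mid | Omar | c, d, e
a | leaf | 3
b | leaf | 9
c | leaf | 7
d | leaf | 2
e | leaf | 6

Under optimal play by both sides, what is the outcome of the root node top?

7

Left (Omar): max(3, 9) = 9
Mid (Omar): max(7, 2, 6) = 7
top (Mika): min(9, 7) = 7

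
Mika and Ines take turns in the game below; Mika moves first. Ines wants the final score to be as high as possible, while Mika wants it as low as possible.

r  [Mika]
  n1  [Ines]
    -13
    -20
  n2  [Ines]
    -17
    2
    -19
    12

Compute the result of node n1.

n1 (Ines): max(-13, -20) = -13

-13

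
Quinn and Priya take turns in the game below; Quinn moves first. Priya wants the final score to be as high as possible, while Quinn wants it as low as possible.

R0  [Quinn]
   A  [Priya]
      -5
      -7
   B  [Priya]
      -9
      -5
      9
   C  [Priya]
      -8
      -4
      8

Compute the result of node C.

C (Priya): max(-8, -4, 8) = 8

8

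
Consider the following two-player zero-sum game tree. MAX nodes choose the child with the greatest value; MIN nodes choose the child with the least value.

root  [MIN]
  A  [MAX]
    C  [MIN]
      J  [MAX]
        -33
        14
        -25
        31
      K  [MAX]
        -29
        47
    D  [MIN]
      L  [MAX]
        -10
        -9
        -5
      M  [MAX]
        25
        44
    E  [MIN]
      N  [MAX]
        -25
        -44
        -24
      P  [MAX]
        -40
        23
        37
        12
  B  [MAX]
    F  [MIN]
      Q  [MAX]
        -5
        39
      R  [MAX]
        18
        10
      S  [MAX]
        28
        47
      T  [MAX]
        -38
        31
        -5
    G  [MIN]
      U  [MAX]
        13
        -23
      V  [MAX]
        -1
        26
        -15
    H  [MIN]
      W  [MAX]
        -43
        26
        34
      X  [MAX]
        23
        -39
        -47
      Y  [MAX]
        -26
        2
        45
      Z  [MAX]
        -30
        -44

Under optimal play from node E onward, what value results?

-24

N (MAX): max(-25, -44, -24) = -24
P (MAX): max(-40, 23, 37, 12) = 37
E (MIN): min(-24, 37) = -24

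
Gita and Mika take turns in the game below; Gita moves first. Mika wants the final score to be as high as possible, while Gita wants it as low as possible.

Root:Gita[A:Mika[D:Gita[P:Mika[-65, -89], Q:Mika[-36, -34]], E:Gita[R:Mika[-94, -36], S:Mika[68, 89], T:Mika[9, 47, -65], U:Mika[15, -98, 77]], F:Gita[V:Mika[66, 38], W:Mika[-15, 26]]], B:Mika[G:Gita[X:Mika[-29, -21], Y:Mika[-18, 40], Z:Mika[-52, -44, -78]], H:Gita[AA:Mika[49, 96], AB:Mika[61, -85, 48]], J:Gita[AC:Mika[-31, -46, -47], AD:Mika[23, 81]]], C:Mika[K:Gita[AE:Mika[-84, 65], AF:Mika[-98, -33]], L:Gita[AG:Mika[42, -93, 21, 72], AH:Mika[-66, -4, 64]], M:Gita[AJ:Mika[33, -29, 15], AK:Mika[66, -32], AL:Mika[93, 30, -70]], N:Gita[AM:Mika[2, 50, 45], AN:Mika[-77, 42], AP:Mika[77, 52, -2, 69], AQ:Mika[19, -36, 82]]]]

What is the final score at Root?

P (Mika): max(-65, -89) = -65
Q (Mika): max(-36, -34) = -34
D (Gita): min(-65, -34) = -65
R (Mika): max(-94, -36) = -36
S (Mika): max(68, 89) = 89
T (Mika): max(9, 47, -65) = 47
U (Mika): max(15, -98, 77) = 77
E (Gita): min(-36, 89, 47, 77) = -36
V (Mika): max(66, 38) = 66
W (Mika): max(-15, 26) = 26
F (Gita): min(66, 26) = 26
A (Mika): max(-65, -36, 26) = 26
X (Mika): max(-29, -21) = -21
Y (Mika): max(-18, 40) = 40
Z (Mika): max(-52, -44, -78) = -44
G (Gita): min(-21, 40, -44) = -44
AA (Mika): max(49, 96) = 96
AB (Mika): max(61, -85, 48) = 61
H (Gita): min(96, 61) = 61
AC (Mika): max(-31, -46, -47) = -31
AD (Mika): max(23, 81) = 81
J (Gita): min(-31, 81) = -31
B (Mika): max(-44, 61, -31) = 61
AE (Mika): max(-84, 65) = 65
AF (Mika): max(-98, -33) = -33
K (Gita): min(65, -33) = -33
AG (Mika): max(42, -93, 21, 72) = 72
AH (Mika): max(-66, -4, 64) = 64
L (Gita): min(72, 64) = 64
AJ (Mika): max(33, -29, 15) = 33
AK (Mika): max(66, -32) = 66
AL (Mika): max(93, 30, -70) = 93
M (Gita): min(33, 66, 93) = 33
AM (Mika): max(2, 50, 45) = 50
AN (Mika): max(-77, 42) = 42
AP (Mika): max(77, 52, -2, 69) = 77
AQ (Mika): max(19, -36, 82) = 82
N (Gita): min(50, 42, 77, 82) = 42
C (Mika): max(-33, 64, 33, 42) = 64
Root (Gita): min(26, 61, 64) = 26

26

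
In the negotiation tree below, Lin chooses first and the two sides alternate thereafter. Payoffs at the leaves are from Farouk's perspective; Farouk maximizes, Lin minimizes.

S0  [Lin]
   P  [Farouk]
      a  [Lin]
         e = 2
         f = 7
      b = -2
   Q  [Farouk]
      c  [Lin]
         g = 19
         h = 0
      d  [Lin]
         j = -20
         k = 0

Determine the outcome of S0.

0

a (Lin): min(2, 7) = 2
P (Farouk): max(2, -2) = 2
c (Lin): min(19, 0) = 0
d (Lin): min(-20, 0) = -20
Q (Farouk): max(0, -20) = 0
S0 (Lin): min(2, 0) = 0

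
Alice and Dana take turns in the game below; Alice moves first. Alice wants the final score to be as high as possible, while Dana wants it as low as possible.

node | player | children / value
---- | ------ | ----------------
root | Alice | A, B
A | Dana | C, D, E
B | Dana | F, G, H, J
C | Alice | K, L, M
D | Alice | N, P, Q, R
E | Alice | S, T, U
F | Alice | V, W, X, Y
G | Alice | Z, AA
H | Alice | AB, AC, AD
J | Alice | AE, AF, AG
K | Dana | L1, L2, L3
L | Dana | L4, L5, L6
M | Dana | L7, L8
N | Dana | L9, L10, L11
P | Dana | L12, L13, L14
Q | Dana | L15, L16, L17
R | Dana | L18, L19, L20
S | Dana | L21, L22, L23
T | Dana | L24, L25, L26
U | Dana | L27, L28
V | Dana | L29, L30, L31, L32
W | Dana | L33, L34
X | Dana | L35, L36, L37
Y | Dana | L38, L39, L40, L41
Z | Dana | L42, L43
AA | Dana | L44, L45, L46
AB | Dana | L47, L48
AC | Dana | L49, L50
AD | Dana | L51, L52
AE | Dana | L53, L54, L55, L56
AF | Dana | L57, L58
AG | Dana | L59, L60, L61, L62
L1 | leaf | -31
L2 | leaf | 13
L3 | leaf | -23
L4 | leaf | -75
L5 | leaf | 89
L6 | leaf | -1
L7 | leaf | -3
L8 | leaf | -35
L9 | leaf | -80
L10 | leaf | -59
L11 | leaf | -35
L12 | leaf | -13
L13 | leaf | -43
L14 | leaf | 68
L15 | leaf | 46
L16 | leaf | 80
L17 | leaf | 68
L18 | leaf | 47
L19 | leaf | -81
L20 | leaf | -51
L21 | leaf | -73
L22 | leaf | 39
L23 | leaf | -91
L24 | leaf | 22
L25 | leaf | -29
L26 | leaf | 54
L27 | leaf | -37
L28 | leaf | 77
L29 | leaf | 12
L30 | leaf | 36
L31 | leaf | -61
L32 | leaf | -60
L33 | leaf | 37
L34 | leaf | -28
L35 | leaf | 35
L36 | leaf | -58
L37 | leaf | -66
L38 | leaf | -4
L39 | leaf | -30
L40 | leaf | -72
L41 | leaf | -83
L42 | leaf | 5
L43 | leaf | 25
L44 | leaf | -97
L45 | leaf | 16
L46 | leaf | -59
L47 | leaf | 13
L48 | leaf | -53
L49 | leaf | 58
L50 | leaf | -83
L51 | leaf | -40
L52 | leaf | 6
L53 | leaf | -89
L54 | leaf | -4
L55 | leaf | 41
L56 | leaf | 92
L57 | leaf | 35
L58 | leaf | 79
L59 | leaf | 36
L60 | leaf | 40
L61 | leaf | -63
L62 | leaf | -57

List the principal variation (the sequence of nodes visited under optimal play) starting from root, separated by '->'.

root -> A -> C -> K -> L1

K (Dana): min(-31, 13, -23) = -31
L (Dana): min(-75, 89, -1) = -75
M (Dana): min(-3, -35) = -35
C (Alice): max(-31, -75, -35) = -31
N (Dana): min(-80, -59, -35) = -80
P (Dana): min(-13, -43, 68) = -43
Q (Dana): min(46, 80, 68) = 46
R (Dana): min(47, -81, -51) = -81
D (Alice): max(-80, -43, 46, -81) = 46
S (Dana): min(-73, 39, -91) = -91
T (Dana): min(22, -29, 54) = -29
U (Dana): min(-37, 77) = -37
E (Alice): max(-91, -29, -37) = -29
A (Dana): min(-31, 46, -29) = -31
V (Dana): min(12, 36, -61, -60) = -61
W (Dana): min(37, -28) = -28
X (Dana): min(35, -58, -66) = -66
Y (Dana): min(-4, -30, -72, -83) = -83
F (Alice): max(-61, -28, -66, -83) = -28
Z (Dana): min(5, 25) = 5
AA (Dana): min(-97, 16, -59) = -97
G (Alice): max(5, -97) = 5
AB (Dana): min(13, -53) = -53
AC (Dana): min(58, -83) = -83
AD (Dana): min(-40, 6) = -40
H (Alice): max(-53, -83, -40) = -40
AE (Dana): min(-89, -4, 41, 92) = -89
AF (Dana): min(35, 79) = 35
AG (Dana): min(36, 40, -63, -57) = -63
J (Alice): max(-89, 35, -63) = 35
B (Dana): min(-28, 5, -40, 35) = -40
root (Alice): max(-31, -40) = -31
At root, Alice picks A (highest: -31).
At A, Dana picks C (lowest: -31).
At C, Alice picks K (highest: -31).
At K, Dana picks L1 (lowest: -31).
Terminal value -31.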